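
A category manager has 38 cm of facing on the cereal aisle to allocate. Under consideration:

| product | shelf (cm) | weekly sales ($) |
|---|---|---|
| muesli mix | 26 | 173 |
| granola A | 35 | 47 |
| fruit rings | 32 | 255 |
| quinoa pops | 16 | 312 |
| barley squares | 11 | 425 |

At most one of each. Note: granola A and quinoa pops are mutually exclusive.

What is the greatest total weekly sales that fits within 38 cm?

Ranking by ratio (weekly sales/cm): barley squares 38.64, quinoa pops 19.50, fruit rings 7.97, muesli mix 6.65.
The ratio ordering already packs tightly: quinoa pops + barley squares, 27 cm, 737.
The closest alternative, muesli mix + barley squares, reaches only 598.

737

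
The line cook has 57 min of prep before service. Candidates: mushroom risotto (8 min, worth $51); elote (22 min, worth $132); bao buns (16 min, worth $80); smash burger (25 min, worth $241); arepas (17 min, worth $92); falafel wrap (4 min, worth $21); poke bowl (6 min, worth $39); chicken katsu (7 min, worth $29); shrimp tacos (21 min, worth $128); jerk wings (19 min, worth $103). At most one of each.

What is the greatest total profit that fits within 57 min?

By profit per min: smash burger 9.64, poke bowl 6.50, mushroom risotto 6.38 lead.
A density-first pass picks mushroom risotto + smash burger + arepas + poke bowl — 423 at 56 min.
Replace mushroom risotto and arepas with elote + falafel wrap: the trade gains 10 net, giving 433 at 57 min.
Every other selection either busts 57 min or fails to beat 433.

433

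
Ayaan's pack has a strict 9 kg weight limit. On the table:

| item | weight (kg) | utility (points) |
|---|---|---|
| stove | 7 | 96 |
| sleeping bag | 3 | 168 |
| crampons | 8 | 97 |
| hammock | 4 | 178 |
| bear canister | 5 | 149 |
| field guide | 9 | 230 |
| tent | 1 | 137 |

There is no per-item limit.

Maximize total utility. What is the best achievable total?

By utility per kg: tent 137.00, sleeping bag 56.00, hammock 44.50 lead.
Best packing: 9×tent — 9 kg, 1233 total.
No other feasible combination exceeds 1233.

1233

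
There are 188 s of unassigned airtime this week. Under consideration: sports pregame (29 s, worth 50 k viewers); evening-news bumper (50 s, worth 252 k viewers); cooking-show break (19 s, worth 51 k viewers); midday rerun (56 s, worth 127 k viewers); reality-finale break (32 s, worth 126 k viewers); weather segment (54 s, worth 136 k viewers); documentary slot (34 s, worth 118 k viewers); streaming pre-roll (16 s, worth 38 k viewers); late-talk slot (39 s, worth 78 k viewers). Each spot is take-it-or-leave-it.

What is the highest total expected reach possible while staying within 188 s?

By expected reach per s: evening-news bumper 5.04, reality-finale break 3.94, documentary slot 3.47 lead.
A density-first pass picks sports pregame + evening-news bumper + cooking-show break + reality-finale break + documentary slot + streaming pre-roll — 635 at 180 s.
The 48 s tied up in sports pregame and cooking-show break is better spent on weather segment — total rises to 670 (186 s).

670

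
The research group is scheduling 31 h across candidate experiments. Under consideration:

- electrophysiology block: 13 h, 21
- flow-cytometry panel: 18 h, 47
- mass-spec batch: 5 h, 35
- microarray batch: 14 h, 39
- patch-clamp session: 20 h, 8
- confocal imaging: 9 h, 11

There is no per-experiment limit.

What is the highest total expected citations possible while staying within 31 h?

Taking 6×mass-spec batch: 30 h used, 210 in expected citations.
No other feasible combination exceeds 210.

210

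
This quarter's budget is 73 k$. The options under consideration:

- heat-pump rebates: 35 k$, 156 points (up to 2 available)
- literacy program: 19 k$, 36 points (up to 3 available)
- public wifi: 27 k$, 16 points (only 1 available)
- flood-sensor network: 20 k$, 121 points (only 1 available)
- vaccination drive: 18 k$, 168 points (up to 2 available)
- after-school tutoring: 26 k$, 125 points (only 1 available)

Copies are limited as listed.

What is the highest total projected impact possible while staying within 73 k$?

The ratio heuristic lands on flood-sensor network + 2×vaccination drive (457) but leaves 17 k$ idle.
The 20 k$ tied up in flood-sensor network is better spent on heat-pump rebates — total rises to 492 (71 k$).
No other feasible combination exceeds 492.

492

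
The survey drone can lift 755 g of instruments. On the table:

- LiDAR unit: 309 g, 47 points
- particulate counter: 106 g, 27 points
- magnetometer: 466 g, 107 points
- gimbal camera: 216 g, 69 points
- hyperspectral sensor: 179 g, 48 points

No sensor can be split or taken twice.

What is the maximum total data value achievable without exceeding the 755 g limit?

182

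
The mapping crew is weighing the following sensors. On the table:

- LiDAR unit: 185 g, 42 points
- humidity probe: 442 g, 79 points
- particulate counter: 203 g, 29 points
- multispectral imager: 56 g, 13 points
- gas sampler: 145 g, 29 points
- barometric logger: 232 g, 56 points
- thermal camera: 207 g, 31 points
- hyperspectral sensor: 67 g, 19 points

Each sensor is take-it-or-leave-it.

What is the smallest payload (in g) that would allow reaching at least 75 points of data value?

Need the lightest bundle worth ≥ 75.
barometric logger + hyperspectral sensor reaches 75 using 299 g.
No combination under 299 g hits 75.

299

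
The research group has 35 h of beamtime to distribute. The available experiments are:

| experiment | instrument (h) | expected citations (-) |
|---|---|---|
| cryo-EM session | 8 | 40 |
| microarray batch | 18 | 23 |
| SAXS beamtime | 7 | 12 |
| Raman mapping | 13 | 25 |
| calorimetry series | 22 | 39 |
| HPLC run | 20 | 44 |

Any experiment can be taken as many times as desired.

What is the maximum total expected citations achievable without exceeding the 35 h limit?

160

By expected citations per h: cryo-EM session 5.00, HPLC run 2.20, Raman mapping 1.92, calorimetry series 1.77 lead.
The ratio ordering already packs tightly: 4×cryo-EM session, 32 h, 160.
No other feasible combination exceeds 160.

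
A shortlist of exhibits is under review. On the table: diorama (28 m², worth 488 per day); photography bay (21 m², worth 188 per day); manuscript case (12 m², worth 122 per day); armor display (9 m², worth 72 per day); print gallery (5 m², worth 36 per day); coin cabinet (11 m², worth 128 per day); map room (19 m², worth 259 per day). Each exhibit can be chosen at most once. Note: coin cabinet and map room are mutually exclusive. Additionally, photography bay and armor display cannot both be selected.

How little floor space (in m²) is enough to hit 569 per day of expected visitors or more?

39

Need the lightest bundle worth ≥ 569.
diorama + coin cabinet: 616 expected visitors at 39 m².
Below 39 m² the best achievable stays under 569.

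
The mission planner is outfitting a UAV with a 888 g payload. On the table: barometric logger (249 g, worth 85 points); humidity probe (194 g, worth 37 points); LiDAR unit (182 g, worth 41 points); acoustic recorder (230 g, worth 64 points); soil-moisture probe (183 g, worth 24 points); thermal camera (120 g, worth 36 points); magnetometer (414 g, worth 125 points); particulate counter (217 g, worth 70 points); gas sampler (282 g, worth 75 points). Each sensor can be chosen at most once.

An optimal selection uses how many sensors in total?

Best achievable data value is 280.
For example barometric logger + magnetometer + particulate counter achieves it, using 880 g.
Every optimal selection uses 3 sensors.

3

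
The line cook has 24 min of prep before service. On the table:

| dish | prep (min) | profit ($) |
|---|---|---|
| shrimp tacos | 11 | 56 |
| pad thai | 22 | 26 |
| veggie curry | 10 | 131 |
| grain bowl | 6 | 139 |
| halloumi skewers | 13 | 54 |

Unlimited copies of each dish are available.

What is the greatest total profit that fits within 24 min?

556

The ratio ordering already packs tightly: 4×grain bowl, 24 min, 556.
No other feasible combination exceeds 556.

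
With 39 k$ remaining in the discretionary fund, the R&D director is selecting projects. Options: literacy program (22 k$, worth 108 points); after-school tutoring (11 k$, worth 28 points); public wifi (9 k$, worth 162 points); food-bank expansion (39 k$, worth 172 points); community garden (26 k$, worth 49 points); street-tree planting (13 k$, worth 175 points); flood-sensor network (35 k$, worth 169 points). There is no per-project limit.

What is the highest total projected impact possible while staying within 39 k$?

648

By projected impact per k$: public wifi 18.00, street-tree planting 13.46, literacy program 4.91, flood-sensor network 4.83 lead.
Best packing: 4×public wifi — 36 k$, 648 total.
Every other selection either busts 39 k$ or fails to beat 648.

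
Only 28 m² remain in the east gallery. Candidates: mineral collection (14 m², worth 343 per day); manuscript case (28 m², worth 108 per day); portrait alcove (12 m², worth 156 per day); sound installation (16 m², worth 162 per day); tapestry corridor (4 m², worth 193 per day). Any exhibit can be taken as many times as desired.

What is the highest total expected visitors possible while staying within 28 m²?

1351

7×tapestry corridor uses 28 of the 28 m² and totals 1351.
No other feasible combination exceeds 1351.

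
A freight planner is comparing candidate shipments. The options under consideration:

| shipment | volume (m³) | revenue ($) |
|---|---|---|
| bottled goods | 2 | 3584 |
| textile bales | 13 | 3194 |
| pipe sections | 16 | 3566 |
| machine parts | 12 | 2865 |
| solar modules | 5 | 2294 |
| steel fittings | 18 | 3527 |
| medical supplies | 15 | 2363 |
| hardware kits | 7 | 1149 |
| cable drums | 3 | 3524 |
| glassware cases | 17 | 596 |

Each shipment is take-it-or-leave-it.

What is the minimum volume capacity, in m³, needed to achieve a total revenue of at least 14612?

35

Look for the lowest-volume combination reaching 14612.
bottled goods + textile bales + machine parts + solar modules + cable drums reaches 15461 using 35 m³.
No combination under 35 m³ hits 14612.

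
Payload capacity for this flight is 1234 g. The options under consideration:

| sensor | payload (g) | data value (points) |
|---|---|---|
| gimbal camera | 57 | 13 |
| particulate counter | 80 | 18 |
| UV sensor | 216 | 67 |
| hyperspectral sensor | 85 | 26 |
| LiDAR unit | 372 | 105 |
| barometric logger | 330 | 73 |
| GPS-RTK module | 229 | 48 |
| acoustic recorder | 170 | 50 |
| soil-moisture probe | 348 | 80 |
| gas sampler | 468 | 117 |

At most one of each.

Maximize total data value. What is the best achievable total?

339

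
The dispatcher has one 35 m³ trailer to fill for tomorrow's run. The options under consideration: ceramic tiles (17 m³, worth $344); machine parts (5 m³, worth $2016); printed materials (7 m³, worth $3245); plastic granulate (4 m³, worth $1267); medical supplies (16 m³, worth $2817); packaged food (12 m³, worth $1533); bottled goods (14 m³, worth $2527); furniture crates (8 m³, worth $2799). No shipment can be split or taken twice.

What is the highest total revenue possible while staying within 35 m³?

10587

A density-first pass picks machine parts + printed materials + plastic granulate + furniture crates — 9327 at 24 m³.
The 4 m³ tied up in plastic granulate is better spent on bottled goods — total rises to 10587 (34 m³).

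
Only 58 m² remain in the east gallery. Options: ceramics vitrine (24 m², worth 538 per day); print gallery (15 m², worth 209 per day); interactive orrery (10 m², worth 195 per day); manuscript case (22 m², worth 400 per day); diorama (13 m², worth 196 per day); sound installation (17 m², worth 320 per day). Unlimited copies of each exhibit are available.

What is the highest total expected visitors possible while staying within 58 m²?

1271

Taking 2×ceramics vitrine + interactive orrery: 58 m² used, 1271 in expected visitors.
Every other selection either busts 58 m² or fails to beat 1271.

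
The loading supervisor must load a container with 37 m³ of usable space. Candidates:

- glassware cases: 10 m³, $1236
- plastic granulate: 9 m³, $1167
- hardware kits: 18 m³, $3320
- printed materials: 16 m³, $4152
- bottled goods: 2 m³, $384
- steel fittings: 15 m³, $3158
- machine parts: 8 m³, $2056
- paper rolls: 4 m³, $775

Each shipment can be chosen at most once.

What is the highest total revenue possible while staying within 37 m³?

Greedy by ratio would take printed materials + bottled goods + machine parts + paper rolls: 30 m³ used, total 7367.
The 8 m³ tied up in machine parts is better spent on steel fittings — total rises to 8469 (37 m³).
Every other selection either busts 37 m³ or fails to beat 8469.

8469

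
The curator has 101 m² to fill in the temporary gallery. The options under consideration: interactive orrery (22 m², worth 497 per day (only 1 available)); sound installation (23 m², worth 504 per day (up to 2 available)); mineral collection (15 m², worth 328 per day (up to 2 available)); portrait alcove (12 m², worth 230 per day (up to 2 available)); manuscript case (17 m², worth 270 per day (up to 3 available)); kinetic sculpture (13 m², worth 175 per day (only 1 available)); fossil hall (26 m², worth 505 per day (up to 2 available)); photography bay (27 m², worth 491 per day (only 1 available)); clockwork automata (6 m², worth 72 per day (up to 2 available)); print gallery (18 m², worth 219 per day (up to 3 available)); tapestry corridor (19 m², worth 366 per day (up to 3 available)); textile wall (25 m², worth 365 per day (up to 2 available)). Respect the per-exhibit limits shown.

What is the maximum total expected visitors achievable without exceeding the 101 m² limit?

2162

By expected visitors per m²: interactive orrery 22.59, sound installation 21.91, mineral collection 21.87, fossil hall 19.42 lead.
Greedy by ratio would take interactive orrery + 2×sound installation + 2×mineral collection: 98 m² used, total 2161.
Dropping sound installation frees 23 m²; slotting in fossil hall (26 m²) lifts the total to 2162 at 101 m².
No other feasible combination exceeds 2162.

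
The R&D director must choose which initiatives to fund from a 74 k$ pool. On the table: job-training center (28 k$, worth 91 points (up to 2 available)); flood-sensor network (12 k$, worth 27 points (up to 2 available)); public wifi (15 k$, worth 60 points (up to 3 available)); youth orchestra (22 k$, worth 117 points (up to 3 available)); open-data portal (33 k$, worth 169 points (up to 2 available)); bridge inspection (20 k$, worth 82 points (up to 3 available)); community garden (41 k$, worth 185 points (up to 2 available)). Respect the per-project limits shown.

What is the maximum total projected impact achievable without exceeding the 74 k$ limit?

354

Filling by ratio: 3×youth orchestra for 351, with 8 k$ left unused.
Dropping 3×youth orchestra frees 66 k$; slotting in open-data portal + community garden (74 k$) lifts the total to 354 at 74 k$.
Nothing else within 74 k$ beats 354.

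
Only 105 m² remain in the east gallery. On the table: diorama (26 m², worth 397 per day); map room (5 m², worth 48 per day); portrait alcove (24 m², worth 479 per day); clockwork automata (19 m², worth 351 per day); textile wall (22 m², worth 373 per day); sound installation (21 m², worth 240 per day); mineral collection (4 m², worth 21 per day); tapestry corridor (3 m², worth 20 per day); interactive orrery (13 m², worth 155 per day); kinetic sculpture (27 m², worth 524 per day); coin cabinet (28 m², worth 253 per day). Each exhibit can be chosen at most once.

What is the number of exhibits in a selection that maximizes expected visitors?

5

Optimal total is 1882.
portrait alcove + clockwork automata + textile wall + interactive orrery + kinetic sculpture hits 1882 at 105 m².
Any selection reaching 1882 contains exactly 5 exhibits.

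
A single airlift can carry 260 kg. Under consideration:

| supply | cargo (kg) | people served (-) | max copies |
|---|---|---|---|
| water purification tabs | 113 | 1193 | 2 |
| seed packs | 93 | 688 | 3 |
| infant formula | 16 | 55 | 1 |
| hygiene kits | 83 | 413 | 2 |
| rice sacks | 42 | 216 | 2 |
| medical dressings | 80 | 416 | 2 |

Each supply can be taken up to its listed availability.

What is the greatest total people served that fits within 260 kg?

2441

Best packing: 2×water purification tabs + infant formula — 242 kg, 2441 total.
Nothing else within 260 kg beats 2441.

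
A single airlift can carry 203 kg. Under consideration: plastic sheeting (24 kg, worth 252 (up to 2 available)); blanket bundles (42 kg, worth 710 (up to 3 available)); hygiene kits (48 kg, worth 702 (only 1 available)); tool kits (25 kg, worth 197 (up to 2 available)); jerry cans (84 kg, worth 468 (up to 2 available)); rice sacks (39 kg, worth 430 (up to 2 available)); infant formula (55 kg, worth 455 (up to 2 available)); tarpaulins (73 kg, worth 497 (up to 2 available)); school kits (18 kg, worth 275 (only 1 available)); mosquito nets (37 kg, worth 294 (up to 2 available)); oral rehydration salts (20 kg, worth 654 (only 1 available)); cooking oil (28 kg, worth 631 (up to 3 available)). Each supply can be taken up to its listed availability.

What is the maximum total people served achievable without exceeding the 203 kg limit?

4046

By people served per kg: oral rehydration salts 32.70, cooking oil 22.54, blanket bundles 16.90 lead.
Greedy by ratio would take 2×blanket bundles + oral rehydration salts + 3×cooking oil: 188 kg used, total 3967.
Dropping cooking oil frees 28 kg; slotting in blanket bundles (42 kg) lifts the total to 4046 at 202 kg.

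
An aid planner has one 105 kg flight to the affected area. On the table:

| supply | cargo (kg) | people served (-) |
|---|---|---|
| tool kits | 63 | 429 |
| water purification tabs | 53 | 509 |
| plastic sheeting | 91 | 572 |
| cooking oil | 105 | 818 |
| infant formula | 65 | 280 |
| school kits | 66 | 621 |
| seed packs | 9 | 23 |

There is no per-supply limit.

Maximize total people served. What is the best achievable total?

The ratio heuristic lands on water purification tabs + 5×seed packs (624) but leaves 7 kg idle.
Replace water purification tabs and 5×seed packs with cooking oil: the trade gains 194 net, giving 818 at 105 kg.

818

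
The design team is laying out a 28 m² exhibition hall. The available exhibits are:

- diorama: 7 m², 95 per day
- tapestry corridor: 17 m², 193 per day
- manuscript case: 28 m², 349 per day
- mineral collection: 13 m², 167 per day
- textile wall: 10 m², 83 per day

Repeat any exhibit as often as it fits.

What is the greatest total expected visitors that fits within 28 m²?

The ratio ordering already packs tightly: 4×diorama, 28 m², 380.

380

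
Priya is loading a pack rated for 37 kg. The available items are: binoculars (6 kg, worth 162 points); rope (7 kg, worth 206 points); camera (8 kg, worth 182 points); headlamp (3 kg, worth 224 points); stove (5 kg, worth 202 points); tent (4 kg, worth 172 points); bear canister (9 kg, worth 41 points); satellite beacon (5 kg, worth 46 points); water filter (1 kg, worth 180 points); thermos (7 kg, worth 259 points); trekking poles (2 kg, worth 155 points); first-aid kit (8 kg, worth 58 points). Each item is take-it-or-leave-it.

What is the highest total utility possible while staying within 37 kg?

1580

Ranking by ratio (utility/kg): water filter 180.00, trekking poles 77.50, headlamp 74.67.
Greedy by ratio would take binoculars + rope + headlamp + stove + tent + water filter + thermos + trekking poles: 35 kg used, total 1560.
Dropping binoculars frees 6 kg; slotting in camera (8 kg) lifts the total to 1580 at 37 kg.
An exhaustive check of the 4096 subsets confirms 1580.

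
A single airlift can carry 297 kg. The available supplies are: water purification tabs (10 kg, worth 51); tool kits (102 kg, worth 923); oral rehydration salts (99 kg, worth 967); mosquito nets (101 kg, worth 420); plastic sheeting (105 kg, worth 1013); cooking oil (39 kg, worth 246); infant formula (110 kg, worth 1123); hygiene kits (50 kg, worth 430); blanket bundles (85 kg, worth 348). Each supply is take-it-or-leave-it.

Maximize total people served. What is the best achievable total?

2656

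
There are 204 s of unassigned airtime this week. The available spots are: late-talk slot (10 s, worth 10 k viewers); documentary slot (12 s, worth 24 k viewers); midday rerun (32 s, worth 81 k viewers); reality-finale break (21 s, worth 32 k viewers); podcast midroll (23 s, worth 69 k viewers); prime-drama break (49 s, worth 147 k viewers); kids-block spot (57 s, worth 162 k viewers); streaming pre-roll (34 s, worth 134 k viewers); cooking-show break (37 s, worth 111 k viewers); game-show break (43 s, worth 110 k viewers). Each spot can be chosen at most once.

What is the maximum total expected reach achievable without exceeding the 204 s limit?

The ratio ordering already packs tightly: podcast midroll + prime-drama break + kids-block spot + streaming pre-roll + cooking-show break, 200 s, 623.

623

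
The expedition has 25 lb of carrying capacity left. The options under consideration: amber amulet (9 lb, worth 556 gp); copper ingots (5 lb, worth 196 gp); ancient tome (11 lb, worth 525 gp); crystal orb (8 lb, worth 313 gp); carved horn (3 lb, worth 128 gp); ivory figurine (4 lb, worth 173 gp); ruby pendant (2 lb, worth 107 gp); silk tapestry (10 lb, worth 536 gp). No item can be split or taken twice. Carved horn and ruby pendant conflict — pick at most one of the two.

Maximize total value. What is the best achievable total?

1372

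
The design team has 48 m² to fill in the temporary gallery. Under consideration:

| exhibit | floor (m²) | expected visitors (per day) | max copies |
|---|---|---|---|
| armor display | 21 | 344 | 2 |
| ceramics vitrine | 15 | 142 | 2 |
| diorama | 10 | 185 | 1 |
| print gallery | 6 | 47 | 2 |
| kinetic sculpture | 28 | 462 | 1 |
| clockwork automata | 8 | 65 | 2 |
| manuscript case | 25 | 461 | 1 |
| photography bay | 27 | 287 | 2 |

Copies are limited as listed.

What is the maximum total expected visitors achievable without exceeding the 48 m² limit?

805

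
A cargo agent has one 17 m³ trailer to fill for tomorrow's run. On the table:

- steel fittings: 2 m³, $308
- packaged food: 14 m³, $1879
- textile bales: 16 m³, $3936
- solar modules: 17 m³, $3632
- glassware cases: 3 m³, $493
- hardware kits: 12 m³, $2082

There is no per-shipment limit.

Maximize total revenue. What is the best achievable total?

3936

Textile bales uses 16 of the 17 m³ and totals 3936.
Nothing else within 17 m³ beats 3936.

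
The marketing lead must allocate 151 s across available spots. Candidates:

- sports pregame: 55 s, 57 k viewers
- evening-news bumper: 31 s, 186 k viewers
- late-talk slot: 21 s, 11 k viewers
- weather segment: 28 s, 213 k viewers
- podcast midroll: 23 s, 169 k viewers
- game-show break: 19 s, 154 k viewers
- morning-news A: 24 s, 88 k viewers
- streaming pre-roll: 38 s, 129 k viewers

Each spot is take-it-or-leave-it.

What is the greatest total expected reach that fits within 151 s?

By expected reach per s: game-show break 8.11, weather segment 7.61, podcast midroll 7.35 lead.
Greedy by ratio would take evening-news bumper + late-talk slot + weather segment + podcast midroll + game-show break + morning-news A: 146 s used, total 821.
The 45 s tied up in late-talk slot and morning-news A is better spent on streaming pre-roll — total rises to 851 (139 s).
Next best is evening-news bumper + late-talk slot + weather segment + podcast midroll + game-show break + morning-news A at 821 (146 s) — short by 30.

851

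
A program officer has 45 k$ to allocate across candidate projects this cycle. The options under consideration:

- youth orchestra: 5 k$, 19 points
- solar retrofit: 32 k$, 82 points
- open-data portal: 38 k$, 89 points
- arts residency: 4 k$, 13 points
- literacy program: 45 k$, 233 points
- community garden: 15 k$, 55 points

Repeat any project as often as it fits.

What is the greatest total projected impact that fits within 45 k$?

233

Literacy program uses 45 of the 45 k$ and totals 233.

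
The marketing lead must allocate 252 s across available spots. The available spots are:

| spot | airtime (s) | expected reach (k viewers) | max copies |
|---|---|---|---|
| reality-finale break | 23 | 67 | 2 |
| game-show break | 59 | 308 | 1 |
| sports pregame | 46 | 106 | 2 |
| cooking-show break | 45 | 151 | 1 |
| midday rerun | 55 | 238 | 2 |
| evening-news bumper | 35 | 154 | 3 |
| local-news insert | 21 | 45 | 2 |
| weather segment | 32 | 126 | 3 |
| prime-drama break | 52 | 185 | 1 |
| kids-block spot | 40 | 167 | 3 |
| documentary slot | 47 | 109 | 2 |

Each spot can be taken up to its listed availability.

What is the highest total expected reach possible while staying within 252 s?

1134

Density check — game-show break 5.22, evening-news bumper 4.40, midday rerun 4.33 are the best per s.
Game-show break + midday rerun + 3×evening-news bumper + weather segment uses 251 of the 252 s and totals 1134.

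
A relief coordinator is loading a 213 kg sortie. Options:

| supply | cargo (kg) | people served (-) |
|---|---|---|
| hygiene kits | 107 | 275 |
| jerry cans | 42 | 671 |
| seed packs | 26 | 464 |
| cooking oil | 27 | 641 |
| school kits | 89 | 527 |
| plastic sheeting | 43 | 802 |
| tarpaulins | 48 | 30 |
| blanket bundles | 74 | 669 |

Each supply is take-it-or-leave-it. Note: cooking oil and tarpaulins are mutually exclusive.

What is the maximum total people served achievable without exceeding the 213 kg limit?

By people served per kg: cooking oil 23.74, plastic sheeting 18.65, seed packs 17.85 lead.
The ratio ordering already packs tightly: jerry cans + seed packs + cooking oil + plastic sheeting + blanket bundles, 212 kg, 3247.
The closest alternative, jerry cans + cooking oil + plastic sheeting + blanket bundles, reaches only 2783.

3247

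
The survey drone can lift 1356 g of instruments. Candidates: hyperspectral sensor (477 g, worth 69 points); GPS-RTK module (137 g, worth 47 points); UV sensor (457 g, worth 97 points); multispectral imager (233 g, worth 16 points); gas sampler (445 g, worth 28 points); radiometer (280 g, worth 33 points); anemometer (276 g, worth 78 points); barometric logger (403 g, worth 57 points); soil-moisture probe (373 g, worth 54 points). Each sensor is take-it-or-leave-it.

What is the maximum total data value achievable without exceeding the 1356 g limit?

Taking the top-ratio sensors first gives GPS-RTK module + UV sensor + anemometer + soil-moisture probe for 276 (1243 g).
Replace soil-moisture probe with hyperspectral sensor: the trade gains 15 net, giving 291 at 1347 g.
Next best is GPS-RTK module + UV sensor + anemometer + barometric logger at 279 (1273 g) — short by 12.

291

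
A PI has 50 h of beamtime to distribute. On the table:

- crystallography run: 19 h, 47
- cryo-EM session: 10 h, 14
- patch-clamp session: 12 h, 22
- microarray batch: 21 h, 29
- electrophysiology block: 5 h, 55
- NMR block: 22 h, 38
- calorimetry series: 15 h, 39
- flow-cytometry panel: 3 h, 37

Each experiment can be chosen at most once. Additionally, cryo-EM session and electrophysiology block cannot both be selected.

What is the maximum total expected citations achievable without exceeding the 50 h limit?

178

By expected citations per h: flow-cytometry panel 12.33, electrophysiology block 11.00, calorimetry series 2.60, crystallography run 2.47 lead.
Taking crystallography run + electrophysiology block + calorimetry series + flow-cytometry panel: 42 h used, 178 in expected citations.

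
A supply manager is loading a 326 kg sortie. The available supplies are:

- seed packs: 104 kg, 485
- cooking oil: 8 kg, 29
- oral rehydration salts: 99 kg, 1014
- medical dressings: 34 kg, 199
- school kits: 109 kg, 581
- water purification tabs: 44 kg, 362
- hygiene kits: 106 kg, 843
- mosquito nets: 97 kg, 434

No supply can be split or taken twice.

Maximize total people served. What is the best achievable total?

2467

By people served per kg: oral rehydration salts 10.24, water purification tabs 8.23, hygiene kits 7.95, medical dressings 5.85 lead.
Taking the top-ratio supplies first gives cooking oil + oral rehydration salts + medical dressings + water purification tabs + hygiene kits for 2447 (291 kg).
Dropping medical dressings and water purification tabs frees 78 kg; slotting in school kits (109 kg) lifts the total to 2467 at 322 kg.
Next best is cooking oil + oral rehydration salts + medical dressings + water purification tabs + hygiene kits at 2447 (291 kg) — short by 20.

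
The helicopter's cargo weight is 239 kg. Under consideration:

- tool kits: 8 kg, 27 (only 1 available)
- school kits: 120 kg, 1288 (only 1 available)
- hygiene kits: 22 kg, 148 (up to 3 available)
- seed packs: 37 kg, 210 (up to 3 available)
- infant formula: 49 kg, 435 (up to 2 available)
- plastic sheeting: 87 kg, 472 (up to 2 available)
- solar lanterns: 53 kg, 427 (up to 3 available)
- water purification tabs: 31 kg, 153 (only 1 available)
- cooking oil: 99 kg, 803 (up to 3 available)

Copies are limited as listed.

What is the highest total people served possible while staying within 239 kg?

2185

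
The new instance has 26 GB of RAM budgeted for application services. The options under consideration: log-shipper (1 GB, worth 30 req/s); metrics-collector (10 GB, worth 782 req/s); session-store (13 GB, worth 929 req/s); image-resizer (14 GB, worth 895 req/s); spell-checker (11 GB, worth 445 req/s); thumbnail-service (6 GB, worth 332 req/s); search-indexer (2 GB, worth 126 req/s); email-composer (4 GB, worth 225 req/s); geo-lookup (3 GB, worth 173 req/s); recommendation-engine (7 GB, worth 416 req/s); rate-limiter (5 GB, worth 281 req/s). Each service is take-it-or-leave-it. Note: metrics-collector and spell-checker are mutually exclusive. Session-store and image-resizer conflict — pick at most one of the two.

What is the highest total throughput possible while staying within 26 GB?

1884

A density-first pass picks log-shipper + metrics-collector + session-store + search-indexer — 1867 at 26 GB.
Dropping log-shipper and search-indexer frees 3 GB; slotting in geo-lookup (3 GB) lifts the total to 1884 at 26 GB.
Nothing else feasible within 26 GB beats 1884.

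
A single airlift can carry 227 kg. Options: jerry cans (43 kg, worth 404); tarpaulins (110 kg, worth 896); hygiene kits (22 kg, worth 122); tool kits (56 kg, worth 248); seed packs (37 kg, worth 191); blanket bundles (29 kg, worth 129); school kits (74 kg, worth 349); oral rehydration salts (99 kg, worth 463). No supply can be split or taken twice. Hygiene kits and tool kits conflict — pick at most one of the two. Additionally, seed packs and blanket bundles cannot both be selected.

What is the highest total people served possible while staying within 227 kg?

The ratio heuristic lands on jerry cans + tarpaulins + hygiene kits + seed packs (1613) but leaves 15 kg idle.
The 59 kg tied up in hygiene kits and seed packs is better spent on school kits — total rises to 1649 (227 kg).

1649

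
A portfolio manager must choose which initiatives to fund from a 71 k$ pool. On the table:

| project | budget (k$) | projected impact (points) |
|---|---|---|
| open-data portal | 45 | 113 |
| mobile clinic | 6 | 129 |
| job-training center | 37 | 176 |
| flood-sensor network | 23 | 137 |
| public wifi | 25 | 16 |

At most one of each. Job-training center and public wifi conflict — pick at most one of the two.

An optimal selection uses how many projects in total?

3

Best achievable projected impact is 442.
One optimal bundle: mobile clinic + job-training center + flood-sensor network (66 k$).
Any selection reaching 442 contains exactly 3 projects.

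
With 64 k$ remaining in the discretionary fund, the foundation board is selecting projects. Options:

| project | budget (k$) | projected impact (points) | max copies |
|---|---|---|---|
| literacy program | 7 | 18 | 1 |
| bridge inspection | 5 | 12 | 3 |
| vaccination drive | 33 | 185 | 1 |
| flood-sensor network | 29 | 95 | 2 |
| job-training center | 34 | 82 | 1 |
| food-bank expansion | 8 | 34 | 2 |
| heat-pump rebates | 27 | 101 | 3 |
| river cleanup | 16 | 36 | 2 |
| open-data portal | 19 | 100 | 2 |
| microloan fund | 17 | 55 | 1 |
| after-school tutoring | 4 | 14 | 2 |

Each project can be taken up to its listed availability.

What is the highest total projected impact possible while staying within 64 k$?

333

Taking vaccination drive + food-bank expansion + open-data portal + after-school tutoring: 64 k$ used, 333 in projected impact.
That's the maximum — no swap from here does better than 333.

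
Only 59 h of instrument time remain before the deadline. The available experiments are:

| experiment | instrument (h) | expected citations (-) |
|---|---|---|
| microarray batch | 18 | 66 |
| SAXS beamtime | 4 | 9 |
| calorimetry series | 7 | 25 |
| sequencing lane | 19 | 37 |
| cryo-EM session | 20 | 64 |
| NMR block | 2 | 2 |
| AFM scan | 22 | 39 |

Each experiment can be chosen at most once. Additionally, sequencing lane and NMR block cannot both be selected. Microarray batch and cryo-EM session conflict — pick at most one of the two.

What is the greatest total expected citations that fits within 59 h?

Best packing: microarray batch + sequencing lane + AFM scan — 59 h, 142 total.
The closest alternative, microarray batch + SAXS beamtime + calorimetry series + NMR block + AFM scan, reaches only 141.

142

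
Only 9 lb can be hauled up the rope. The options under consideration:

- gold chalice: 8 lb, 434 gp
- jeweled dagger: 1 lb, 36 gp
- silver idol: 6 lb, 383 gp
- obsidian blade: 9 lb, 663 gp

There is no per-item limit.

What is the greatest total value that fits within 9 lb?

By value per lb: obsidian blade 73.67, silver idol 63.83, gold chalice 54.25, jeweled dagger 36.00 lead.
Best packing: obsidian blade — 9 lb, 663 total.

663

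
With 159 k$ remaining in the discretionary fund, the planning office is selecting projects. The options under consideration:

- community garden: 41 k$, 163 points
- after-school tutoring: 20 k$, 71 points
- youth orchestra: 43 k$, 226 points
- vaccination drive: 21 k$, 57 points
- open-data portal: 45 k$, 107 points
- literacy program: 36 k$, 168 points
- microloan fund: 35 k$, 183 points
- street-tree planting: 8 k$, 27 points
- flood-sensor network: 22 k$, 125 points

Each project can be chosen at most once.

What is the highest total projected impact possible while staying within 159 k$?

773

Ranking by ratio (projected impact/k$): flood-sensor network 5.68, youth orchestra 5.26, microloan fund 5.23, literacy program 4.67.
After-school tutoring + youth orchestra + literacy program + microloan fund + flood-sensor network uses 156 of the 159 k$ and totals 773.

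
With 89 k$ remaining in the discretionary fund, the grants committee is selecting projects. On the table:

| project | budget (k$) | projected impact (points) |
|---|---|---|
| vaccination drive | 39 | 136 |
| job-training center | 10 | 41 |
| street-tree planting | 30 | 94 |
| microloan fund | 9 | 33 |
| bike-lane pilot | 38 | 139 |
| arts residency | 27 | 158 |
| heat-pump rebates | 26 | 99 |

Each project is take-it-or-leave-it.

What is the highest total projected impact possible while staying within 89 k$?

371

Taking the top-ratio projects first gives job-training center + microloan fund + arts residency + heat-pump rebates for 331 (72 k$).
Replace heat-pump rebates with bike-lane pilot: the trade gains 40 net, giving 371 at 84 k$.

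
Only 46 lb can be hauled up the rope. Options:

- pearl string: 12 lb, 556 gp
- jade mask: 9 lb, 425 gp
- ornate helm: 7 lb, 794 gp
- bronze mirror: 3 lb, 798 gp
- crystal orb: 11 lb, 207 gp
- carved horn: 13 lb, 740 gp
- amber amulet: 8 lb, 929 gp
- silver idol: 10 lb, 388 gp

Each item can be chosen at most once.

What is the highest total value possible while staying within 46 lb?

3817

The ratio heuristic lands on jade mask + ornate helm + bronze mirror + carved horn + amber amulet (3686) but leaves 6 lb idle.
The 9 lb tied up in jade mask is better spent on pearl string — total rises to 3817 (43 lb).
The closest alternative, jade mask + ornate helm + bronze mirror + carved horn + amber amulet, reaches only 3686.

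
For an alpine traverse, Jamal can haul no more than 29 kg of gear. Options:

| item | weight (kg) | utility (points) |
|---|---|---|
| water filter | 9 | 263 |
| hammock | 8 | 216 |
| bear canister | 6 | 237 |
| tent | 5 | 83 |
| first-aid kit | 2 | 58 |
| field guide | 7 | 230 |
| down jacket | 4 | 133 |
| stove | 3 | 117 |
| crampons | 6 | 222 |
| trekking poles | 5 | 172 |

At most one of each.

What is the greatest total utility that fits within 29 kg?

1036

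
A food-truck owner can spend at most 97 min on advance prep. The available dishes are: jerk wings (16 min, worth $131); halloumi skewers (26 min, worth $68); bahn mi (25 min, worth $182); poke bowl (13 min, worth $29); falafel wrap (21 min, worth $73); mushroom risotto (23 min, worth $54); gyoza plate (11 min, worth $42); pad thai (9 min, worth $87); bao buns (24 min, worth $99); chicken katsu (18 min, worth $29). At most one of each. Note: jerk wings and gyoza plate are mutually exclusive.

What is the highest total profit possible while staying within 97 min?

Ranking by ratio (profit/min): pad thai 9.67, jerk wings 8.19, bahn mi 7.28, bao buns 4.12.
Jerk wings + bahn mi + falafel wrap + pad thai + bao buns uses 95 of the 97 min and totals 572.
The closest alternative, jerk wings + bahn mi + mushroom risotto + pad thai + bao buns, reaches only 553.

572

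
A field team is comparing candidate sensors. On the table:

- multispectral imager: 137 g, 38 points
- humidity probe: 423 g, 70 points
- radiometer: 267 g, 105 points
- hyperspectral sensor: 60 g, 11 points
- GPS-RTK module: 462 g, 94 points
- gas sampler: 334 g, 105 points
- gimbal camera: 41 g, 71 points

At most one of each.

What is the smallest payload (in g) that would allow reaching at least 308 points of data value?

Need the lightest bundle worth ≥ 308.
Taking multispectral imager + radiometer + gas sampler + gimbal camera gives 319 (≥ 308) for 779 g.
Below 779 g the best achievable stays under 308.

779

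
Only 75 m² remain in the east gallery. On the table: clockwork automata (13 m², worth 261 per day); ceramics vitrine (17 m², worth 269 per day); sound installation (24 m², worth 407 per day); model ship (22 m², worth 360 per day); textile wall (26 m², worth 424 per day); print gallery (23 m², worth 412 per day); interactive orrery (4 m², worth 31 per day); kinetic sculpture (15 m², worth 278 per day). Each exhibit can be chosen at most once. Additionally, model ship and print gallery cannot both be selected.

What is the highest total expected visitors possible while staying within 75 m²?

Taking clockwork automata + sound installation + print gallery + kinetic sculpture: 75 m² used, 1358 in expected visitors.
The closest alternative, clockwork automata + sound installation + model ship + kinetic sculpture, reaches only 1306.

1358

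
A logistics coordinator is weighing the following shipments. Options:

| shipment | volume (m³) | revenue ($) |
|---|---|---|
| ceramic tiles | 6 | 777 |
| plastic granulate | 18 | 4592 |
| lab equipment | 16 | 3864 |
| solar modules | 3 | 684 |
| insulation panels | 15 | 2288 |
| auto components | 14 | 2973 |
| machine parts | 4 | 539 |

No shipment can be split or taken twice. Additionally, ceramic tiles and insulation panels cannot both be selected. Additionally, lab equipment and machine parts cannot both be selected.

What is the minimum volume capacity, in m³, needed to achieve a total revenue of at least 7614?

34

Look for the lowest-volume combination reaching 7614.
Taking plastic granulate + lab equipment gives 8456 (≥ 7614) for 34 m³.
No combination under 34 m³ hits 7614.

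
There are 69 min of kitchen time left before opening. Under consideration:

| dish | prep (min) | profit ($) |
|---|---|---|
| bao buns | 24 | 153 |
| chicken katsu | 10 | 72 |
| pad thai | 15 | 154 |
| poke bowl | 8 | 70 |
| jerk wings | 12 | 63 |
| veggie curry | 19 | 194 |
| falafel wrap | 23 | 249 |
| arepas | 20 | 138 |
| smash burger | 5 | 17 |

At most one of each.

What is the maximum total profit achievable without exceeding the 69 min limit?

669

Greedy by ratio would take pad thai + poke bowl + veggie curry + falafel wrap: 65 min used, total 667.
Dropping poke bowl frees 8 min; slotting in chicken katsu (10 min) lifts the total to 669 at 67 min.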